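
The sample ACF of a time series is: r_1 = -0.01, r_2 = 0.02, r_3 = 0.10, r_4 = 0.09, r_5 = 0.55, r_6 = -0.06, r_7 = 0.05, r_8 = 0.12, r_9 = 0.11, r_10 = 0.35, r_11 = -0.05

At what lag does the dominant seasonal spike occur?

The largest autocorrelation is r_5 = 0.55, with a weaker echo at lag 10 (0.35); the remaining lags stay at or below 0.12.
The dominant spike at lag 5 indicates a seasonal period of 5.

5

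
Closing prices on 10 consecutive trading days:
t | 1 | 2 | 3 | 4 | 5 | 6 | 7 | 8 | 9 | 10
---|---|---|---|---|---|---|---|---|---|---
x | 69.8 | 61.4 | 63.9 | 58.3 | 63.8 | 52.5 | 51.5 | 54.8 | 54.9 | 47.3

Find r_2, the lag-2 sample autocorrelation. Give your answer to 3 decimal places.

Mean x̄ = (69.8 + 61.4 + 63.9 + 58.3 + 63.8 + 52.5 + 51.5 + 54.8 + 54.9 + 47.3)/10 = 57.8200
Numerator Σ_{t=1}^{8}(x_t−x̄)(x_{t+2}−x̄) = 136.8592
Denominator Σ(x_t−x̄)² = 425.8560
r_2 = 136.8592 / 425.8560 = 0.321

0.321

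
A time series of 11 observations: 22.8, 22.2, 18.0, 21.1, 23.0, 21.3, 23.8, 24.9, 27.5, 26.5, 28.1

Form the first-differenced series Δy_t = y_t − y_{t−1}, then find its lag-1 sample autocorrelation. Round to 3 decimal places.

-0.270

First differences Δy: -0.6, -4.2, 3.1, 1.9, -1.7, 2.5, 1.1, 2.6, -1.0, 1.6
Mean of differences = 0.5300
Numerator Σ(Δy_t−Δȳ)(Δy_{t+1}−Δȳ) = -13.2399
Denominator Σ(Δy_t−Δȳ)² = 49.0810
r_1(Δy) = -13.2399 / 49.0810 = -0.270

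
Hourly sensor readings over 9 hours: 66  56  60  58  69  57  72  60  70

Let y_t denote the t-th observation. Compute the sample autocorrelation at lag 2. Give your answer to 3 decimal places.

Mean ȳ = (66 + 56 + 60 + 58 + 69 + 57 + 72 + 60 + 70)/9 = 63.1111
Σ(y_t−ȳ)(y_{t+2}−ȳ) = (-8.9877) + (36.3457) + (-18.3210) + (31.2346) + (52.3457) + (19.0123) + (61.2346) = 172.8642
Denominator Σ(y_t−ȳ)² = 302.8889
r_2 = 172.8642 / 302.8889 = 0.571

0.571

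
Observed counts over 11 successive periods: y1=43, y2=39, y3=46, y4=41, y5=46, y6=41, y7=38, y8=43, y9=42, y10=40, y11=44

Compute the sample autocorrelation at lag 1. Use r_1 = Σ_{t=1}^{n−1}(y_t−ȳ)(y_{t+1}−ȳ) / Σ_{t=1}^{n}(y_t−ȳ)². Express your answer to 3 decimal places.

Mean ȳ = (43 + 39 + 46 + 41 + 46 + 41 + 38 + 43 + 42 + 40 + 44)/11 = 42.0909
Numerator Σ_{t=1}^{10}(y_t−ȳ)(y_{t+1}−ȳ) = -30.8264
Denominator Σ(y_t−ȳ)² = 68.9091
r_1 = -30.8264 / 68.9091 = -0.447

-0.447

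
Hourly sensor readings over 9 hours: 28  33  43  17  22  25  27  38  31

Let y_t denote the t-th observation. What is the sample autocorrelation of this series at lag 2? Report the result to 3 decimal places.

Mean ȳ = (28 + 33 + 43 + 17 + 22 + 25 + 27 + 38 + 31)/9 = 29.3333
Numerator Σ_{t=1}^{7}(y_t−ȳ)(y_{t+2}−ȳ) = -134.5556
Denominator Σ(y_t−ȳ)² = 510.0000
r_2 = -134.5556 / 510.0000 = -0.264

-0.264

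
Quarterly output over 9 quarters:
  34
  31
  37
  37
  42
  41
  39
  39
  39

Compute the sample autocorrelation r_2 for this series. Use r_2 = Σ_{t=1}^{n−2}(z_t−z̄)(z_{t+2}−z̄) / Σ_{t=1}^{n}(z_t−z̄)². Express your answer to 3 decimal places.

Mean z̄ = (34 + 31 + 37 + 37 + 42 + 41 + 39 + 39 + 39)/9 = 37.6667
Numerator Σ_{t=1}^{7}(z_t−z̄)(z_{t+2}−z̄) = 13.7778
Denominator Σ(z_t−z̄)² = 94.0000
r_2 = 13.7778 / 94.0000 = 0.147

0.147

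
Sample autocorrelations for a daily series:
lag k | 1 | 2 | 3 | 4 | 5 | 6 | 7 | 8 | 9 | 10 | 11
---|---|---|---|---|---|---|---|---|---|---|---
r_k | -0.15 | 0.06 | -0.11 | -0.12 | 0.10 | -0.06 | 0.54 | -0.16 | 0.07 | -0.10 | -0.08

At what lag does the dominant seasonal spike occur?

7

The largest autocorrelation is r_7 = 0.54; the remaining lags stay at or below 0.10.
The dominant spike at lag 7 indicates a seasonal period of 7.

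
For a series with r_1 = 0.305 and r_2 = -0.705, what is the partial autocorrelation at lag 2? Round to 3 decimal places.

φ_{22} = (r_2 − r_1²) / (1 − r_1²)
r_1² = (0.305)² = 0.093025
Numerator = -0.705 − 0.0930 = -0.7980; denominator = 1 − 0.0930 = 0.9070
φ_{22} = -0.7980 / 0.9070 = -0.880

-0.880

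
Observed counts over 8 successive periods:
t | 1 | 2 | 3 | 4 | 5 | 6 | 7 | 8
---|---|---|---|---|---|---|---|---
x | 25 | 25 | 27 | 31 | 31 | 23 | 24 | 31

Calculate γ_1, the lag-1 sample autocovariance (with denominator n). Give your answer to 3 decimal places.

0.514

Mean x̄ = (25 + 25 + 27 + 31 + 31 + 23 + 24 + 31)/8 = 27.1250
Σ_{t=1}^{7}(x_t−x̄)(x_{t+1}−x̄) = 4.1094
γ_1 = 4.1094 / 8 = 0.514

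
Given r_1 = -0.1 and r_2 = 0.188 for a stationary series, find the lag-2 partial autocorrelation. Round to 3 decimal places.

0.180

φ_{22} = (r_2 − r_1²) / (1 − r_1²)
r_1² = (-0.1)² = 0.01
Numerator = 0.188 − 0.0100 = 0.1780; denominator = 1 − 0.0100 = 0.9900
φ_{22} = 0.1780 / 0.9900 = 0.180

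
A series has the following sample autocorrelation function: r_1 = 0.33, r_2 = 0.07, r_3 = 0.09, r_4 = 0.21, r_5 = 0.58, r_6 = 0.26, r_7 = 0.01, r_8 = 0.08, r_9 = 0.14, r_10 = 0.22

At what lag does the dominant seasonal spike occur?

5

The largest autocorrelation is r_5 = 0.58; the remaining lags stay at or below 0.33. The elevated value at lag 1 (0.33), dropping to 0.07 at lag 2, reflects decaying short-term dependence rather than seasonality.
The dominant spike at lag 5 indicates a seasonal period of 5.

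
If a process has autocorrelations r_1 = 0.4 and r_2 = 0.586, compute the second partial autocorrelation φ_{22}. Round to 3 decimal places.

φ_{22} = (r_2 − r_1²) / (1 − r_1²)
r_1² = (0.4)² = 0.16
Numerator = 0.586 − 0.1600 = 0.4260; denominator = 1 − 0.1600 = 0.8400
φ_{22} = 0.4260 / 0.8400 = 0.507

0.507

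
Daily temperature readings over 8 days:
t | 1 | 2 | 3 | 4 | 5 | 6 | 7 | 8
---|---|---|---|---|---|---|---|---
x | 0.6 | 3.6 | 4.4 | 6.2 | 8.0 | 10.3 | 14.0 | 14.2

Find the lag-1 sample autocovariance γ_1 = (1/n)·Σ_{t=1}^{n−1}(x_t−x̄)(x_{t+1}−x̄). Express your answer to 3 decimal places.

Mean x̄ = (0.6 + 3.6 + 4.4 + 6.2 + 8.0 + 10.3 + 14.0 + 14.2)/8 = 7.6625
Deviations: -7.0625, -4.0625, -3.2625, -1.4625, 0.3375, 2.6375, 6.3375, 6.5375
Σ_{t=1}^{7}(x_t−x̄)(x_{t+1}−x̄) = 105.2598
γ_1 = 105.2598 / 8 = 13.157

13.157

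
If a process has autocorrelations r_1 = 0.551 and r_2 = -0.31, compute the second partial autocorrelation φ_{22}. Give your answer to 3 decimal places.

-0.881

φ_{22} = (r_2 − r_1²) / (1 − r_1²)
r_1² = (0.551)² = 0.303601
Numerator = -0.31 − 0.3036 = -0.6136; denominator = 1 − 0.3036 = 0.6964
φ_{22} = -0.6136 / 0.6964 = -0.881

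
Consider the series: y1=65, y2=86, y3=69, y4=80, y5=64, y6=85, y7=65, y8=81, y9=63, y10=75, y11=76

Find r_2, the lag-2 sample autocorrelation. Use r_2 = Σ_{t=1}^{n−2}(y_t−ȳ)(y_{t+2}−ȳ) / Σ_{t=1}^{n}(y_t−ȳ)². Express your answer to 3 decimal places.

Mean ȳ = (65 + 86 + 69 + 80 + 64 + 85 + 65 + 81 + 63 + 75 + 76)/11 = 73.5455
Numerator Σ_{t=1}^{9}(y_t−ȳ)(y_{t+2}−ȳ) = 478.5868
Denominator Σ(y_t−ȳ)² = 760.7273
r_2 = 478.5868 / 760.7273 = 0.629

0.629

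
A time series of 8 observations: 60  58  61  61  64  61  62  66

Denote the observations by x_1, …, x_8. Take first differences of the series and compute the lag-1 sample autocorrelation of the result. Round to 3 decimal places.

-0.424

First differences Δx: -2, 3, 0, 3, -3, 1, 4
Mean of differences = 0.8571
Numerator Σ(Δx_t−Δx̄)(Δx_{t+1}−Δx̄) = -18.1633
Denominator Σ(Δx_t−Δx̄)² = 42.8571
r_1(Δx) = -18.1633 / 42.8571 = -0.424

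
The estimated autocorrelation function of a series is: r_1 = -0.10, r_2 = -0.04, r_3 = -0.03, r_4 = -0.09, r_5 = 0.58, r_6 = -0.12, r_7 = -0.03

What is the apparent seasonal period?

The largest autocorrelation is r_5 = 0.58; the remaining lags stay at or below -0.03.
The dominant spike at lag 5 indicates a seasonal period of 5.

5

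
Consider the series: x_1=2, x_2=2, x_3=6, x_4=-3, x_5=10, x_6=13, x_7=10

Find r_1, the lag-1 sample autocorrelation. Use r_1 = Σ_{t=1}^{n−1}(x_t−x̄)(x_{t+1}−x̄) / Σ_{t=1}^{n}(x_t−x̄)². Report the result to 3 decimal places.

Mean x̄ = (2 + 2 + 6 − 3 + 10 + 13 + 10)/7 = 5.7143
Numerator Σ_{t=1}^{6}(x_t−x̄)(x_{t+1}−x̄) = 35.3469
Denominator Σ(x_t−x̄)² = 193.4286
r_1 = 35.3469 / 193.4286 = 0.183

0.183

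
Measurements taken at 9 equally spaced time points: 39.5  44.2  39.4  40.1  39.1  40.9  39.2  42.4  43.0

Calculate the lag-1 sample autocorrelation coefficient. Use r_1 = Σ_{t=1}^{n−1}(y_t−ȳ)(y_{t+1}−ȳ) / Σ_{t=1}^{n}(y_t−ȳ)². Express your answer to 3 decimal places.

Mean ȳ = (39.5 + 44.2 + 39.4 + 40.1 + 39.1 + 40.9 + 39.2 + 42.4 + 43.0)/9 = 40.8667
Numerator Σ_{t=1}^{8}(y_t−ȳ)(y_{t+1}−ȳ) = -6.3644
Denominator Σ(y_t−ȳ)² = 28.5200
r_1 = -6.3644 / 28.5200 = -0.223

-0.223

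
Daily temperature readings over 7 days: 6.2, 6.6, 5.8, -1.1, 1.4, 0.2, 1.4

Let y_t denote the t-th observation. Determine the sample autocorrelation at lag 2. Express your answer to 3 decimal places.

0.058

Mean ȳ = (6.2 + 6.6 + 5.8 − 1.1 + 1.4 + 0.2 + 1.4)/7 = 2.9286
Numerator Σ_{t=1}^{5}(y_t−ȳ)(y_{t+2}−ȳ) = 3.5427
Denominator Σ(y_t−ȳ)² = 60.7743
r_2 = 3.5427 / 60.7743 = 0.058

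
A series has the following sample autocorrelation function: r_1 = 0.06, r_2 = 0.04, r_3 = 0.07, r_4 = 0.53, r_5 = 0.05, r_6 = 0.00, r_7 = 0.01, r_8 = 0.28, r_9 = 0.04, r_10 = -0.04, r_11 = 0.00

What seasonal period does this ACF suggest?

4

The largest autocorrelation is r_4 = 0.53, with a weaker echo at lag 8 (0.28); the remaining lags stay at or below 0.07.
The dominant spike at lag 4 indicates a seasonal period of 4.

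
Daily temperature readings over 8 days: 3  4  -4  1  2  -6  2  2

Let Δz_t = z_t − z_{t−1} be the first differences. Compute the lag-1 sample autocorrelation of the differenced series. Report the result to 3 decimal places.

First differences Δz: 1, -8, 5, 1, -8, 8, 0
Mean of differences = -0.1429
Numerator Σ(Δz_t−Δz̄)(Δz_{t+1}−Δz̄) = -115.3061
Denominator Σ(Δz_t−Δz̄)² = 218.8571
r_1(Δz) = -115.3061 / 218.8571 = -0.527

-0.527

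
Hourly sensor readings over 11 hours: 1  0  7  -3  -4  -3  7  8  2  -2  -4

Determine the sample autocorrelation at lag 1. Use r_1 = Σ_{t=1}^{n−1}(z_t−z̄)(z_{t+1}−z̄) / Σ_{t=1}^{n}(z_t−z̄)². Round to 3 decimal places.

0.222

Mean z̄ = (1 + 0 + 7 − 3 − 4 − 3 + 7 + 8 + 2 − 2 − 4)/11 = 0.8182
Numerator Σ_{t=1}^{10}(z_t−z̄)(z_{t+1}−z̄) = 47.5124
Denominator Σ(z_t−z̄)² = 213.6364
r_1 = 47.5124 / 213.6364 = 0.222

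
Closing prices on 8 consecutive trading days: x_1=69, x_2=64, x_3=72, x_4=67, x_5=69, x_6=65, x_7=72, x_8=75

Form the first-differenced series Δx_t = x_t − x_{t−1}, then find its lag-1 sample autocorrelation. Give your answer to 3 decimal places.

-0.603

First differences Δx: -5, 8, -5, 2, -4, 7, 3
Mean of differences = 0.8571
Numerator Σ(Δx_t−Δx̄)(Δx_{t+1}−Δx̄) = -112.5918
Denominator Σ(Δx_t−Δx̄)² = 186.8571
r_1(Δx) = -112.5918 / 186.8571 = -0.603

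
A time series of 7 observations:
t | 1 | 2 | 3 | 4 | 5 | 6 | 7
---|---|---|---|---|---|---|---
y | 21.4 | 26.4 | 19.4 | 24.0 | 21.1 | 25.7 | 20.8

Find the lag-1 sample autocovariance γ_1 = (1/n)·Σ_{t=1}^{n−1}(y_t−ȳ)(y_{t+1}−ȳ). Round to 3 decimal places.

-4.835

Mean ȳ = (21.4 + 26.4 + 19.4 + 24.0 + 21.1 + 25.7 + 20.8)/7 = 22.6857
Σ_{t=1}^{6}(y_t−ȳ)(y_{t+1}−ȳ) = -33.8459
γ_1 = -33.8459 / 7 = -4.835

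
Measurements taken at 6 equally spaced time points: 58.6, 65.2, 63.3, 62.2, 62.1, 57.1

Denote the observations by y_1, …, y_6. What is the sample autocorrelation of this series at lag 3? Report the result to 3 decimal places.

-0.170

Mean ȳ = (58.6 + 65.2 + 63.3 + 62.2 + 62.1 + 57.1)/6 = 61.4167
Deviations from mean: -2.8167, 3.7833, 1.8833, 0.7833, 0.6833, -4.3167
Σ(y_t−ȳ)(y_{t+3}−ȳ) = (-2.2064) + (2.5853) + (-8.1297) = -7.7508
Denominator Σ(y_t−ȳ)² = 45.5083
r_3 = -7.7508 / 45.5083 = -0.170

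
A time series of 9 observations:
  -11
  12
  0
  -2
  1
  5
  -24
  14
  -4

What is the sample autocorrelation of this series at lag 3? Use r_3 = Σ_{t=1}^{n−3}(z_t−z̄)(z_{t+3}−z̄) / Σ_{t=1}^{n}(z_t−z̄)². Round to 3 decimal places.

Mean z̄ = (-11 + 12 + 0 − 2 + 1 + 5 − 24 + 14 − 4)/9 = -1.0000
Σ(z_t−z̄)(z_{t+3}−z̄) = (10.0000) + (26.0000) + (6.0000) + (23.0000) + (30.0000) + (-18.0000) = 77.0000
Denominator Σ(z_t−z̄)² = 1074.0000
r_3 = 77.0000 / 1074.0000 = 0.072

0.072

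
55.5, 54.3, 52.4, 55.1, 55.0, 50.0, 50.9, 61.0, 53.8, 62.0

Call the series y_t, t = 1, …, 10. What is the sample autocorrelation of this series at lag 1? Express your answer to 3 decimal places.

Mean ȳ = (55.5 + 54.3 + 52.4 + 55.1 + 55.0 + 50.0 + 50.9 + 61.0 + 53.8 + 62.0)/10 = 55.0000
Numerator Σ_{t=1}^{9}(y_t−ȳ)(y_{t+1}−ȳ) = -18.4900
Denominator Σ(y_t−ȳ)² = 135.7600
r_1 = -18.4900 / 135.7600 = -0.136

-0.136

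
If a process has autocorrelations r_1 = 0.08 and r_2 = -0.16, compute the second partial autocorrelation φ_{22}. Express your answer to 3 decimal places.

φ_{22} = (r_2 − r_1²) / (1 − r_1²)
r_1² = (0.08)² = 0.0064
Numerator = -0.16 − 0.0064 = -0.1664; denominator = 1 − 0.0064 = 0.9936
φ_{22} = -0.1664 / 0.9936 = -0.167

-0.167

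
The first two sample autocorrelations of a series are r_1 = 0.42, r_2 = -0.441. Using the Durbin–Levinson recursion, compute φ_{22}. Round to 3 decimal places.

-0.750

φ_{22} = (r_2 − r_1²) / (1 − r_1²)
r_1² = (0.42)² = 0.1764
Numerator = -0.441 − 0.1764 = -0.6174; denominator = 1 − 0.1764 = 0.8236
φ_{22} = -0.6174 / 0.8236 = -0.750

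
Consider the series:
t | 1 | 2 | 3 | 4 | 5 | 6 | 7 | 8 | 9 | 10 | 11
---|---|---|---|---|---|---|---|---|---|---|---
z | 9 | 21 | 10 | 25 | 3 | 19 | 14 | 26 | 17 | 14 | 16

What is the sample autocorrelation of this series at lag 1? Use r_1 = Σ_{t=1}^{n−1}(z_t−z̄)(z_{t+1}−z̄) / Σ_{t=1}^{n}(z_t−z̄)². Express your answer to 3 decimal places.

Mean z̄ = (9 + 21 + 10 + 25 + 3 + 19 + 14 + 26 + 17 + 14 + 16)/11 = 15.8182
Numerator Σ_{t=1}^{10}(z_t−z̄)(z_{t+1}−z̄) = -292.1240
Denominator Σ(z_t−z̄)² = 477.6364
r_1 = -292.1240 / 477.6364 = -0.612

-0.612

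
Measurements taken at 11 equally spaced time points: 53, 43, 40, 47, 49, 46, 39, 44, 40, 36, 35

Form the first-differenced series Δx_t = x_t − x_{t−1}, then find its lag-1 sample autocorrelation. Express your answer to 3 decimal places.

-0.052

First differences Δx: -10, -3, 7, 2, -3, -7, 5, -4, -4, -1
Mean of differences = -1.8000
Numerator Σ(Δx_t−Δx̄)(Δx_{t+1}−Δx̄) = -12.8400
Denominator Σ(Δx_t−Δx̄)² = 245.6000
r_1(Δx) = -12.8400 / 245.6000 = -0.052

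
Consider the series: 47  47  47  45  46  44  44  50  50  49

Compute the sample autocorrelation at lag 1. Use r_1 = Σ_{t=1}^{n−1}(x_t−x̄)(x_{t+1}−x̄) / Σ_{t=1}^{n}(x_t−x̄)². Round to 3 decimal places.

0.439

Mean x̄ = (47 + 47 + 47 + 45 + 46 + 44 + 44 + 50 + 50 + 49)/10 = 46.9000
Numerator Σ_{t=1}^{9}(x_t−x̄)(x_{t+1}−x̄) = 19.6900
Denominator Σ(x_t−x̄)² = 44.9000
r_1 = 19.6900 / 44.9000 = 0.439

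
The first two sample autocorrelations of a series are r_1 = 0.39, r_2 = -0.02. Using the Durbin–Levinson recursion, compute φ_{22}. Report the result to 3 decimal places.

-0.203

φ_{22} = (r_2 − r_1²) / (1 − r_1²)
r_1² = (0.39)² = 0.1521
Numerator = -0.02 − 0.1521 = -0.1721; denominator = 1 − 0.1521 = 0.8479
φ_{22} = -0.1721 / 0.8479 = -0.203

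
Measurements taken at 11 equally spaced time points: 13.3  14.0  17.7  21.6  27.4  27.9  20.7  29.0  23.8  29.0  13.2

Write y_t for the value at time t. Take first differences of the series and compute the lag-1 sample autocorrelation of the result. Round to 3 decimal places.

-0.355

First differences Δy: 0.7, 3.7, 3.9, 5.8, 0.5, -7.2, 8.3, -5.2, 5.2, -15.8
Mean of differences = -0.0100
Numerator Σ(Δy_t−Δȳ)(Δy_{t+1}−Δȳ) = -173.0301
Denominator Σ(Δy_t−Δȳ)² = 487.7290
r_1(Δy) = -173.0301 / 487.7290 = -0.355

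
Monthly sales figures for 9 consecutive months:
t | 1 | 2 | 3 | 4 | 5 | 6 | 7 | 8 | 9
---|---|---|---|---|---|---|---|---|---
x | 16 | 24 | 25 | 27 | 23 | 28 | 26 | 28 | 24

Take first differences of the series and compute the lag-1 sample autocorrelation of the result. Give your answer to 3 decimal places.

First differences Δx: 8, 1, 2, -4, 5, -2, 2, -4
Mean of differences = 1.0000
Numerator Σ(Δx_t−Δx̄)(Δx_{t+1}−Δx̄) = -45.0000
Denominator Σ(Δx_t−Δx̄)² = 126.0000
r_1(Δx) = -45.0000 / 126.0000 = -0.357

-0.357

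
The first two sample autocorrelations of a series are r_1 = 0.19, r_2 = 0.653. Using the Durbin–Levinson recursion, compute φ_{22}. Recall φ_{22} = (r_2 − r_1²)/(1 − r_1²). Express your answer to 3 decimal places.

φ_{22} = (r_2 − r_1²) / (1 − r_1²)
r_1² = (0.19)² = 0.0361
Numerator = 0.653 − 0.0361 = 0.6169; denominator = 1 − 0.0361 = 0.9639
φ_{22} = 0.6169 / 0.9639 = 0.640

0.640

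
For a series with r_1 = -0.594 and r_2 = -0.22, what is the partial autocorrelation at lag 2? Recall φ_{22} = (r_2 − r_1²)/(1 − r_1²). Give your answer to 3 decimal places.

φ_{22} = (r_2 − r_1²) / (1 − r_1²)
r_1² = (-0.594)² = 0.352836
Numerator = -0.22 − 0.3528 = -0.5728; denominator = 1 − 0.3528 = 0.6472
φ_{22} = -0.5728 / 0.6472 = -0.885

-0.885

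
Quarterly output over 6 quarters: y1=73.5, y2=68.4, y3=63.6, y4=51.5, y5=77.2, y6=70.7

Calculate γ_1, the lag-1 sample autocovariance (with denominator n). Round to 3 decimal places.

Mean ȳ = (73.5 + 68.4 + 63.6 + 51.5 + 77.2 + 70.7)/6 = 67.4833
Σ_{t=1}^{5}(y_t−ȳ)(y_{t+1}−ȳ) = -60.0253
γ_1 = -60.0253 / 6 = -10.004

-10.004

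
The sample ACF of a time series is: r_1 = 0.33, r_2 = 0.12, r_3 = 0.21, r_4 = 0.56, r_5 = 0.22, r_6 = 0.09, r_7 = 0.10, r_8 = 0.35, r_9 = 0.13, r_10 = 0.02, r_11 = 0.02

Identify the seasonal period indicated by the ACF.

The largest autocorrelation is r_4 = 0.56, with a weaker echo at lag 8 (0.35); the remaining lags stay at or below 0.33. The elevated value at lag 1 (0.33), dropping to 0.12 at lag 2, reflects decaying short-term dependence rather than seasonality.
The dominant spike at lag 4 indicates a seasonal period of 4.

4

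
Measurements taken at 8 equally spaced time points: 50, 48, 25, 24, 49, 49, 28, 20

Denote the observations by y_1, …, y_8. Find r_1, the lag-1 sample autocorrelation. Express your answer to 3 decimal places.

0.159

Mean ȳ = (50 + 48 + 25 + 24 + 49 + 49 + 28 + 20)/8 = 36.6250
Deviations from mean: 13.3750, 11.3750, -11.6250, -12.6250, 12.3750, 12.3750, -8.6250, -16.6250
Numerator Σ_{t=1}^{7}(y_t−ȳ)(y_{t+1}−ȳ) = 200.2344
Denominator Σ(y_t−ȳ)² = 1259.8750
r_1 = 200.2344 / 1259.8750 = 0.159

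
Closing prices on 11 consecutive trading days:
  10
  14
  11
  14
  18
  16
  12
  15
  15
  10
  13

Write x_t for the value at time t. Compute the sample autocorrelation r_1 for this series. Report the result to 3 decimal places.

Mean x̄ = (10 + 14 + 11 + 14 + 18 + 16 + 12 + 15 + 15 + 10 + 13)/11 = 13.4545
Numerator Σ_{t=1}^{10}(x_t−x̄)(x_{t+1}−x̄) = 2.1570
Denominator Σ(x_t−x̄)² = 64.7273
r_1 = 2.1570 / 64.7273 = 0.033

0.033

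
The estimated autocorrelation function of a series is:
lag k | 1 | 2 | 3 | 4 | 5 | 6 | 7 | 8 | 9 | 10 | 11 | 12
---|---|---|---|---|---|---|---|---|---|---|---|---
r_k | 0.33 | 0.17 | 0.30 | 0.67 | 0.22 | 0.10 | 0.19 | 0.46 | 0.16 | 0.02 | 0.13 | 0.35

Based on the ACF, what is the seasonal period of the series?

The largest autocorrelation is r_4 = 0.67, with weaker echoes at lags 8 (0.46) and 12 (0.35); the remaining lags stay at or below 0.33. The elevated value at lag 1 (0.33), dropping to 0.17 at lag 2, reflects decaying short-term dependence rather than seasonality.
The dominant spike at lag 4 indicates a seasonal period of 4.

4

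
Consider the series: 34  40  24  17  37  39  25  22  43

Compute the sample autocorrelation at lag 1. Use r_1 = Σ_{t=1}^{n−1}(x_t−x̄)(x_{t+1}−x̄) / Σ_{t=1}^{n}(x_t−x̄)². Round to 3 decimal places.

Mean x̄ = (34 + 40 + 24 + 17 + 37 + 39 + 25 + 22 + 43)/9 = 31.2222
Numerator Σ_{t=1}^{8}(x_t−x̄)(x_{t+1}−x̄) = -73.1605
Denominator Σ(x_t−x̄)² = 695.5556
r_1 = -73.1605 / 695.5556 = -0.105

-0.105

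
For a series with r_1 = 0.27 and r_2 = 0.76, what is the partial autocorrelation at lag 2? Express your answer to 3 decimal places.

0.741

φ_{22} = (r_2 − r_1²) / (1 − r_1²)
r_1² = (0.27)² = 0.0729
Numerator = 0.76 − 0.0729 = 0.6871; denominator = 1 − 0.0729 = 0.9271
φ_{22} = 0.6871 / 0.9271 = 0.741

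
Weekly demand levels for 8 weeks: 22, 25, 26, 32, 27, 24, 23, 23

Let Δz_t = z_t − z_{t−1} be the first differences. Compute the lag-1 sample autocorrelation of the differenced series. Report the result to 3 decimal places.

-0.034

First differences Δz: 3, 1, 6, -5, -3, -1, 0
Mean of differences = 0.1429
Numerator Σ(Δz_t−Δz̄)(Δz_{t+1}−Δz̄) = -2.7347
Denominator Σ(Δz_t−Δz̄)² = 80.8571
r_1(Δz) = -2.7347 / 80.8571 = -0.034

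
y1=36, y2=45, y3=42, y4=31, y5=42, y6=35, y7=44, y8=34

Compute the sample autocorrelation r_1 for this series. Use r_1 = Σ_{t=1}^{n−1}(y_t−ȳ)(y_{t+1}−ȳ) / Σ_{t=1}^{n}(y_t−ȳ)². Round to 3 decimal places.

-0.538

Mean ȳ = (36 + 45 + 42 + 31 + 42 + 35 + 44 + 34)/8 = 38.6250
Deviations from mean: -2.6250, 6.3750, 3.3750, -7.6250, 3.3750, -3.6250, 5.3750, -4.6250
Σ(y_t−ȳ)(y_{t+1}−ȳ) = (-16.7344) + (21.5156) + (-25.7344) + (-25.7344) + (-12.2344) + (-19.4844) + (-24.8594) = -103.2656
Denominator Σ(y_t−ȳ)² = 191.8750
r_1 = -103.2656 / 191.8750 = -0.538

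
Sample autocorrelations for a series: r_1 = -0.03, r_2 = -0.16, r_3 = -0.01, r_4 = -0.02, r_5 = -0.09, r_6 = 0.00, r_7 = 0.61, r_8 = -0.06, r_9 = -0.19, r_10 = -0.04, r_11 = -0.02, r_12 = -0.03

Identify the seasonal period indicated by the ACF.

The largest autocorrelation is r_7 = 0.61; the remaining lags stay at or below 0.00.
The dominant spike at lag 7 indicates a seasonal period of 7.

7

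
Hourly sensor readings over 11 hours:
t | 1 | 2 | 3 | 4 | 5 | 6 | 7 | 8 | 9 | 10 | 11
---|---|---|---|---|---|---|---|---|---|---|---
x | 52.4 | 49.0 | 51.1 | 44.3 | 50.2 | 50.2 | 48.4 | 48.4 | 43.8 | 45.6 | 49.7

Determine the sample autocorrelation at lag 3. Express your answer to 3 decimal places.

-0.241

Mean x̄ = (52.4 + 49.0 + 51.1 + 44.3 + 50.2 + 50.2 + 48.4 + 48.4 + 43.8 + 45.6 + 49.7)/11 = 48.4636
Numerator Σ_{t=1}^{8}(x_t−x̄)(x_{t+3}−x̄) = -18.7203
Denominator Σ(x_t−x̄)² = 77.5855
r_3 = -18.7203 / 77.5855 = -0.241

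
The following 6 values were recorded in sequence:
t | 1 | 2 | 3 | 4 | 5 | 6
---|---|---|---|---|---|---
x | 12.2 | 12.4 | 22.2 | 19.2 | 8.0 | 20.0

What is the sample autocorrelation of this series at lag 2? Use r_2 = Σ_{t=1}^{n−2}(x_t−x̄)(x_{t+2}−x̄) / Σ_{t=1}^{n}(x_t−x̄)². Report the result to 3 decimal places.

Mean x̄ = (12.2 + 12.4 + 22.2 + 19.2 + 8.0 + 20.0)/6 = 15.6667
Deviations from mean: -3.4667, -3.2667, 6.5333, 3.5333, -7.6667, 4.3333
Σ(x_t−x̄)(x_{t+2}−x̄) = (-22.6489) + (-11.5422) + (-50.0889) + (15.3111) = -68.9689
Denominator Σ(x_t−x̄)² = 155.4133
r_2 = -68.9689 / 155.4133 = -0.444

-0.444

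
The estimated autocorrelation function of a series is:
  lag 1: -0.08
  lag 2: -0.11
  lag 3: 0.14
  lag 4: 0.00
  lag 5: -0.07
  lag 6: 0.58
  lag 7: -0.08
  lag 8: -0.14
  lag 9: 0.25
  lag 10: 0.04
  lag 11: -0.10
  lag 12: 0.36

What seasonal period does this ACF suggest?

6

The largest autocorrelation is r_6 = 0.58, with a weaker echo at lag 12 (0.36); the remaining lags stay at or below 0.25.
The dominant spike at lag 6 indicates a seasonal period of 6.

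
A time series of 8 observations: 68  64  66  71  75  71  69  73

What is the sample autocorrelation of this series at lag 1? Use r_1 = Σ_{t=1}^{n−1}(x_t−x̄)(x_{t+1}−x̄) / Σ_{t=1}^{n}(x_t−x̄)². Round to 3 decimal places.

Mean x̄ = (68 + 64 + 66 + 71 + 75 + 71 + 69 + 73)/8 = 69.6250
Deviations from mean: -1.6250, -5.6250, -3.6250, 1.3750, 5.3750, 1.3750, -0.6250, 3.3750
Numerator Σ_{t=1}^{7}(x_t−x̄)(x_{t+1}−x̄) = 36.3594
Denominator Σ(x_t−x̄)² = 91.8750
r_1 = 36.3594 / 91.8750 = 0.396

0.396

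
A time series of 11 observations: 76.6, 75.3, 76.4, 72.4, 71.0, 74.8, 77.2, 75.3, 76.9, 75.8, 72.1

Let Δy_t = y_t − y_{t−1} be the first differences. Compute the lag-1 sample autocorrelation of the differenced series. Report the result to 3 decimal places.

First differences Δy: -1.3, 1.1, -4.0, -1.4, 3.8, 2.4, -1.9, 1.6, -1.1, -3.7
Mean of differences = -0.4500
Numerator Σ(Δy_t−Δȳ)(Δy_{t+1}−Δȳ) = -1.6975
Denominator Σ(Δy_t−Δȳ)² = 60.1050
r_1(Δy) = -1.6975 / 60.1050 = -0.028

-0.028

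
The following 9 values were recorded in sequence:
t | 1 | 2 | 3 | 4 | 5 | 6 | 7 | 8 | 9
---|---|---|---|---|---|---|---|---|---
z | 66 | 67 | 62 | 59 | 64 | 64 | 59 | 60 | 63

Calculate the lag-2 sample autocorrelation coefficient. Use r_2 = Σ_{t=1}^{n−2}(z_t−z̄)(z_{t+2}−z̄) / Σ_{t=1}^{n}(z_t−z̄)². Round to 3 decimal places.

-0.493

Mean z̄ = (66 + 67 + 62 + 59 + 64 + 64 + 59 + 60 + 63)/9 = 62.6667
Σ(z_t−z̄)(z_{t+2}−z̄) = (-2.2222) + (-15.8889) + (-0.8889) + (-4.8889) + (-4.8889) + (-3.5556) + (-1.2222) = -33.5556
Denominator Σ(z_t−z̄)² = 68.0000
r_2 = -33.5556 / 68.0000 = -0.493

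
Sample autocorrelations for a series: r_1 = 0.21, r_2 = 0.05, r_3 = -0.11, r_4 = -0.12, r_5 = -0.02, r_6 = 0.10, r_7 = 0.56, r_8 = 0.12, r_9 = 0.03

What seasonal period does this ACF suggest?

The largest autocorrelation is r_7 = 0.56; the remaining lags stay at or below 0.21. The elevated value at lag 1 (0.21), dropping to 0.05 at lag 2, reflects decaying short-term dependence rather than seasonality.
The dominant spike at lag 7 indicates a seasonal period of 7.

7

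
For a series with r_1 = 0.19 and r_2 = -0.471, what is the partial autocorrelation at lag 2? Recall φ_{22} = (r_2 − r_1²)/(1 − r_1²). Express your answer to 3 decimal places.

-0.526

φ_{22} = (r_2 − r_1²) / (1 − r_1²)
r_1² = (0.19)² = 0.0361
Numerator = -0.471 − 0.0361 = -0.5071; denominator = 1 − 0.0361 = 0.9639
φ_{22} = -0.5071 / 0.9639 = -0.526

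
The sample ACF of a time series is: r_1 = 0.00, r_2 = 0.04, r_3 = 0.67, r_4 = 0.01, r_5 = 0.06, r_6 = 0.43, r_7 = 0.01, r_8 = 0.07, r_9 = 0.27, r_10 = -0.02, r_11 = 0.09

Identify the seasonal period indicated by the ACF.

3

The largest autocorrelation is r_3 = 0.67, with weaker echoes at lags 6 (0.43) and 9 (0.27); the remaining lags stay at or below 0.09.
The dominant spike at lag 3 indicates a seasonal period of 3.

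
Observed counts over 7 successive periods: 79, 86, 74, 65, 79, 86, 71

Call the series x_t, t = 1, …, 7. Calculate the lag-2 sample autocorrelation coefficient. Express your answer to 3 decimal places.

-0.664

Mean x̄ = (79 + 86 + 74 + 65 + 79 + 86 + 71)/7 = 77.1429
Deviations from mean: 1.8571, 8.8571, -3.1429, -12.1429, 1.8571, 8.8571, -6.1429
Σ(x_t−x̄)(x_{t+2}−x̄) = (-5.8367) + (-107.5510) + (-5.8367) + (-107.5510) + (-11.4082) = -238.1837
Denominator Σ(x_t−x̄)² = 358.8571
r_2 = -238.1837 / 358.8571 = -0.664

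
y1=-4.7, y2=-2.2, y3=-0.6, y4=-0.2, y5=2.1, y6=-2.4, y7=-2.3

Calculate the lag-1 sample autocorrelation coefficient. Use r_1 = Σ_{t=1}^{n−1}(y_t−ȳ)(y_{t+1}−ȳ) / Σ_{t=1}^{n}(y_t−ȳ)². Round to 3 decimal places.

0.174

Mean ȳ = (-4.7 − 2.2 − 0.6 − 0.2 + 2.1 − 2.4 − 2.3)/7 = -1.4714
Deviations from mean: -3.2286, -0.7286, 0.8714, 1.2714, 3.5714, -0.9286, -0.8286
Σ(y_t−ȳ)(y_{t+1}−ȳ) = (2.3522) + (-0.6349) + (1.1080) + (4.5408) + (-3.3163) + (0.7694) = 4.8192
Denominator Σ(y_t−ȳ)² = 27.6343
r_1 = 4.8192 / 27.6343 = 0.174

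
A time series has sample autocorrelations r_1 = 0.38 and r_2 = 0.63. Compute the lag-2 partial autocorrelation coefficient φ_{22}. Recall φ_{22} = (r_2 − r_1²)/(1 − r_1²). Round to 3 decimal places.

0.568

φ_{22} = (r_2 − r_1²) / (1 − r_1²)
r_1² = (0.38)² = 0.1444
Numerator = 0.63 − 0.1444 = 0.4856; denominator = 1 − 0.1444 = 0.8556
φ_{22} = 0.4856 / 0.8556 = 0.568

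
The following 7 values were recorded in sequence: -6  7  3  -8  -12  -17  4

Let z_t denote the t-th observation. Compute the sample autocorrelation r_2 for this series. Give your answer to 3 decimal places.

-0.260

Mean z̄ = (-6 + 7 + 3 − 8 − 12 − 17 + 4)/7 = -4.1429
Deviations from mean: -1.8571, 11.1429, 7.1429, -3.8571, -7.8571, -12.8571, 8.1429
Σ(z_t−z̄)(z_{t+2}−z̄) = (-13.2653) + (-42.9796) + (-56.1224) + (49.5918) + (-63.9796) = -126.7551
Denominator Σ(z_t−z̄)² = 486.8571
r_2 = -126.7551 / 486.8571 = -0.260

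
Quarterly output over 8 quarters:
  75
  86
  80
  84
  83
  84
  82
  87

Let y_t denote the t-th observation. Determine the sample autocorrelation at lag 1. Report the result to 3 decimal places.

Mean ȳ = (75 + 86 + 80 + 84 + 83 + 84 + 82 + 87)/8 = 82.6250
Deviations from mean: -7.6250, 3.3750, -2.6250, 1.3750, 0.3750, 1.3750, -0.6250, 4.3750
Numerator Σ_{t=1}^{7}(y_t−ȳ)(y_{t+1}−ȳ) = -40.7656
Denominator Σ(y_t−ȳ)² = 99.8750
r_1 = -40.7656 / 99.8750 = -0.408

-0.408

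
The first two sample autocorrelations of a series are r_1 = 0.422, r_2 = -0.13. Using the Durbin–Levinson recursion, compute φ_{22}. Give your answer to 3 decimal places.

-0.375

φ_{22} = (r_2 − r_1²) / (1 − r_1²)
r_1² = (0.422)² = 0.178084
Numerator = -0.13 − 0.1781 = -0.3081; denominator = 1 − 0.1781 = 0.8219
φ_{22} = -0.3081 / 0.8219 = -0.375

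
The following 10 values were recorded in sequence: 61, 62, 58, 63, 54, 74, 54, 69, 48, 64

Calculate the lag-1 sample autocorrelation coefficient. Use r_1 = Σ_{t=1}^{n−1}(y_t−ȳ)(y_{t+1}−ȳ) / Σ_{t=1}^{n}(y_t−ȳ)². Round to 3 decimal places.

Mean ȳ = (61 + 62 + 58 + 63 + 54 + 74 + 54 + 69 + 48 + 64)/10 = 60.7000
Numerator Σ_{t=1}^{9}(y_t−ȳ)(y_{t+1}−ȳ) = -405.8900
Denominator Σ(y_t−ȳ)² = 522.1000
r_1 = -405.8900 / 522.1000 = -0.777

-0.777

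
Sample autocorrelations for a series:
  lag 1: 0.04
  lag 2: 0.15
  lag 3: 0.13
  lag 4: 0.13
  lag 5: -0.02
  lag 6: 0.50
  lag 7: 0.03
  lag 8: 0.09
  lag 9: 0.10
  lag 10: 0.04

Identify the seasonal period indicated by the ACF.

The largest autocorrelation is r_6 = 0.50; the remaining lags stay at or below 0.15.
The dominant spike at lag 6 indicates a seasonal period of 6.

6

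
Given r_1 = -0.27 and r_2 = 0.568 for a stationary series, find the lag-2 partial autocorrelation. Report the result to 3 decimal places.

0.534

φ_{22} = (r_2 − r_1²) / (1 − r_1²)
r_1² = (-0.27)² = 0.0729
Numerator = 0.568 − 0.0729 = 0.4951; denominator = 1 − 0.0729 = 0.9271
φ_{22} = 0.4951 / 0.9271 = 0.534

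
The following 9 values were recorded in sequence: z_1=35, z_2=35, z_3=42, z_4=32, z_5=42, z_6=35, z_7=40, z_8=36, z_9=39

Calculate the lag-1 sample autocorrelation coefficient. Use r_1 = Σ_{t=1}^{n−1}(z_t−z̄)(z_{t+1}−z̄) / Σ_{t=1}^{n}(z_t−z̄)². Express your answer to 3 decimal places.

-0.781

Mean z̄ = (35 + 35 + 42 + 32 + 42 + 35 + 40 + 36 + 39)/9 = 37.3333
Numerator Σ_{t=1}^{8}(z_t−z̄)(z_{t+1}−z̄) = -78.1111
Denominator Σ(z_t−z̄)² = 100.0000
r_1 = -78.1111 / 100.0000 = -0.781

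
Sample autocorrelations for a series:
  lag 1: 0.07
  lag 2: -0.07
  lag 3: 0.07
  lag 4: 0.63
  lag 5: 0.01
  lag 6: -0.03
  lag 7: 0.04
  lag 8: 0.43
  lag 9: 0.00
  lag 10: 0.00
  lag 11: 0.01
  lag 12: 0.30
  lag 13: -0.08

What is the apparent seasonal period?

4

The largest autocorrelation is r_4 = 0.63, with weaker echoes at lags 8 (0.43) and 12 (0.30); the remaining lags stay at or below 0.07.
The dominant spike at lag 4 indicates a seasonal period of 4.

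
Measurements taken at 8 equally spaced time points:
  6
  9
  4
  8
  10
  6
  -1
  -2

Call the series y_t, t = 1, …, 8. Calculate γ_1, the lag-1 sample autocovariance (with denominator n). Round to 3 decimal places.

Mean ȳ = (6 + 9 + 4 + 8 + 10 + 6 − 1 − 2)/8 = 5.0000
Σ_{t=1}^{7}(y_t−ȳ)(y_{t+1}−ȳ) = 53.0000
γ_1 = 53.0000 / 8 = 6.625

6.625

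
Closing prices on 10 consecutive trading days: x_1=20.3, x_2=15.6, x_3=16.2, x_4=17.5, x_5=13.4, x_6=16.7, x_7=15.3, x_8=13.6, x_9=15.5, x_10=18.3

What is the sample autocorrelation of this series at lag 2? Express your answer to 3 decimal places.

Mean x̄ = (20.3 + 15.6 + 16.2 + 17.5 + 13.4 + 16.7 + 15.3 + 13.6 + 15.5 + 18.3)/10 = 16.2400
Numerator Σ_{t=1}^{8}(x_t−x̄)(x_{t+2}−x̄) = -3.5632
Denominator Σ(x_t−x̄)² = 39.4040
r_2 = -3.5632 / 39.4040 = -0.090

-0.090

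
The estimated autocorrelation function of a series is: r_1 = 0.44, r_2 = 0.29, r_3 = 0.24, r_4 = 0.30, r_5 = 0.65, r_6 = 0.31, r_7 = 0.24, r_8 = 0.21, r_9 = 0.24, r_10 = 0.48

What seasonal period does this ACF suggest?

The largest autocorrelation is r_5 = 0.65, with a weaker echo at lag 10 (0.48); the remaining lags stay at or below 0.44. The elevated value at lag 1 (0.44), dropping to 0.29 at lag 2, reflects decaying short-term dependence rather than seasonality.
The dominant spike at lag 5 indicates a seasonal period of 5.

5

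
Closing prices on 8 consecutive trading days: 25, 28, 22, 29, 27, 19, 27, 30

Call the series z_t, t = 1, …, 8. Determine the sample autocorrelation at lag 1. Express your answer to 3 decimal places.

Mean z̄ = (25 + 28 + 22 + 29 + 27 + 19 + 27 + 30)/8 = 25.8750
Σ(z_t−z̄)(z_{t+1}−z̄) = (-1.8594) + (-8.2344) + (-12.1094) + (3.5156) + (-7.7344) + (-7.7344) + (4.6406) = -29.5156
Denominator Σ(z_t−z̄)² = 96.8750
r_1 = -29.5156 / 96.8750 = -0.305

-0.305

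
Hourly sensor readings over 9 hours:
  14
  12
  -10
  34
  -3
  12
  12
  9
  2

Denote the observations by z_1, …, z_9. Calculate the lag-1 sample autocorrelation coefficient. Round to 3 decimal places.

Mean z̄ = (14 + 12 − 10 + 34 − 3 + 12 + 12 + 9 + 2)/9 = 9.1111
Numerator Σ_{t=1}^{8}(z_t−z̄)(z_{t+1}−z̄) = -844.3457
Denominator Σ(z_t−z̄)² = 1230.8889
r_1 = -844.3457 / 1230.8889 = -0.686

-0.686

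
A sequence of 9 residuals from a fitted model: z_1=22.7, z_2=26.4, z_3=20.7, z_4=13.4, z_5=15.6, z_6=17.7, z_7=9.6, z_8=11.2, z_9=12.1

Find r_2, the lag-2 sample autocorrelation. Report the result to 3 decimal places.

0.071

Mean z̄ = (22.7 + 26.4 + 20.7 + 13.4 + 15.6 + 17.7 + 9.6 + 11.2 + 12.1)/9 = 16.6000
Numerator Σ_{t=1}^{7}(z_t−z̄)(z_{t+2}−z̄) = 18.5900
Denominator Σ(z_t−z̄)² = 260.9200
r_2 = 18.5900 / 260.9200 = 0.071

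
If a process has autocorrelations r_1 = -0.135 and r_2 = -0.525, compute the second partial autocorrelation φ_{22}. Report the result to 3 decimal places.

φ_{22} = (r_2 − r_1²) / (1 − r_1²)
r_1² = (-0.135)² = 0.018225
Numerator = -0.525 − 0.0182 = -0.5432; denominator = 1 − 0.0182 = 0.9818
φ_{22} = -0.5432 / 0.9818 = -0.553

-0.553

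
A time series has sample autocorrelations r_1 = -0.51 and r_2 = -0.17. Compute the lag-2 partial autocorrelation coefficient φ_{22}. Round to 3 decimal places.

-0.581

φ_{22} = (r_2 − r_1²) / (1 − r_1²)
r_1² = (-0.51)² = 0.2601
Numerator = -0.17 − 0.2601 = -0.4301; denominator = 1 − 0.2601 = 0.7399
φ_{22} = -0.4301 / 0.7399 = -0.581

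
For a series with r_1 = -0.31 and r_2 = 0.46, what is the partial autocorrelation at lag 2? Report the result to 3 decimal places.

0.403

φ_{22} = (r_2 − r_1²) / (1 − r_1²)
r_1² = (-0.31)² = 0.0961
Numerator = 0.46 − 0.0961 = 0.3639; denominator = 1 − 0.0961 = 0.9039
φ_{22} = 0.3639 / 0.9039 = 0.403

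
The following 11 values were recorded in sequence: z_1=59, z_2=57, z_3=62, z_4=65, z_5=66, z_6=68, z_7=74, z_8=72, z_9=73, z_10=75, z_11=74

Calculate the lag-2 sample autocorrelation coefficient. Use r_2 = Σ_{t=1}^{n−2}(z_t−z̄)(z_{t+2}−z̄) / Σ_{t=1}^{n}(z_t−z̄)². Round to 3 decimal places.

Mean z̄ = (59 + 57 + 62 + 65 + 66 + 68 + 74 + 72 + 73 + 75 + 74)/11 = 67.7273
Numerator Σ_{t=1}^{9}(z_t−z̄)(z_{t+2}−z̄) = 175.9421
Denominator Σ(z_t−z̄)² = 412.1818
r_2 = 175.9421 / 412.1818 = 0.427

0.427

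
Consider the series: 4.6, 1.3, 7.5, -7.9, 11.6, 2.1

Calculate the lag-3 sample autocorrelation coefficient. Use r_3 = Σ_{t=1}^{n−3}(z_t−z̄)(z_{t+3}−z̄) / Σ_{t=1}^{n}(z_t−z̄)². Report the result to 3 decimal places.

-0.165

Mean z̄ = (4.6 + 1.3 + 7.5 − 7.9 + 11.6 + 2.1)/6 = 3.2000
Σ(z_t−z̄)(z_{t+3}−z̄) = (-15.5400) + (-15.9600) + (-4.7300) = -36.2300
Denominator Σ(z_t−z̄)² = 219.0400
r_3 = -36.2300 / 219.0400 = -0.165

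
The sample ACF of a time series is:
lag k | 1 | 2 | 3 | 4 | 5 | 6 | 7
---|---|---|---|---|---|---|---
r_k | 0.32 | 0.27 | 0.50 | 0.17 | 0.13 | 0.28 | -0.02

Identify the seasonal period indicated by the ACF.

The largest autocorrelation is r_3 = 0.50; the remaining lags stay at or below 0.32. The elevated value at lag 1 (0.32), dropping to 0.27 at lag 2, reflects decaying short-term dependence rather than seasonality.
The dominant spike at lag 3 indicates a seasonal period of 3.

3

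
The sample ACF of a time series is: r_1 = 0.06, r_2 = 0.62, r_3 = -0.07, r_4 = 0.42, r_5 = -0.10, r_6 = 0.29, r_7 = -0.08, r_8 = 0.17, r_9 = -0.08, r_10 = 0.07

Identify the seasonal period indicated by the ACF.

The largest autocorrelation is r_2 = 0.62, with weaker echoes at lags 4 (0.42), 6 (0.29) and 8 (0.17); the remaining lags stay at or below 0.07.
The dominant spike at lag 2 indicates a seasonal period of 2.

2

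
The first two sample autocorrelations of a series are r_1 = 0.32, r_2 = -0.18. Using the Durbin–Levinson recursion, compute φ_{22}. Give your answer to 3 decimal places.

φ_{22} = (r_2 − r_1²) / (1 − r_1²)
r_1² = (0.32)² = 0.1024
Numerator = -0.18 − 0.1024 = -0.2824; denominator = 1 − 0.1024 = 0.8976
φ_{22} = -0.2824 / 0.8976 = -0.315

-0.315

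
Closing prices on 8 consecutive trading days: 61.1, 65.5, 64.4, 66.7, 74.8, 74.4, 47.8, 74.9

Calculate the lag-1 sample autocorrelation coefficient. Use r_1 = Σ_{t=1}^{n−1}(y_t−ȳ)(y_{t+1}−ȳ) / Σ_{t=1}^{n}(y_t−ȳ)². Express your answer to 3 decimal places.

-0.397

Mean ȳ = (61.1 + 65.5 + 64.4 + 66.7 + 74.8 + 74.4 + 47.8 + 74.9)/8 = 66.2000
Deviations from mean: -5.1000, -0.7000, -1.8000, 0.5000, 8.6000, 8.2000, -18.4000, 8.7000
Σ(y_t−ȳ)(y_{t+1}−ȳ) = (3.5700) + (1.2600) + (-0.9000) + (4.3000) + (70.5200) + (-150.8800) + (-160.0800) = -232.2100
Denominator Σ(y_t−ȳ)² = 585.4400
r_1 = -232.2100 / 585.4400 = -0.397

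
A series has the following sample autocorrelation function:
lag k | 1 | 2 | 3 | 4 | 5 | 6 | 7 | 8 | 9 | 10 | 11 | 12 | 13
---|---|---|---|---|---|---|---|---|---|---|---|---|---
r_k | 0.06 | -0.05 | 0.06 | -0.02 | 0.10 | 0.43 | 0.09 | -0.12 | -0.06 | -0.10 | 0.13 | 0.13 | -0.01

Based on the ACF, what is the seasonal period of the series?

The largest autocorrelation is r_6 = 0.43; the remaining lags stay at or below 0.13.
The dominant spike at lag 6 indicates a seasonal period of 6.

6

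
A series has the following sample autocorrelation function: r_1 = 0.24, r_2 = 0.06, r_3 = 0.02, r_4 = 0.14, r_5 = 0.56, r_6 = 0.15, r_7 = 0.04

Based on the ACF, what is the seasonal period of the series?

5

The largest autocorrelation is r_5 = 0.56; the remaining lags stay at or below 0.24. The elevated value at lag 1 (0.24), dropping to 0.06 at lag 2, reflects decaying short-term dependence rather than seasonality.
The dominant spike at lag 5 indicates a seasonal period of 5.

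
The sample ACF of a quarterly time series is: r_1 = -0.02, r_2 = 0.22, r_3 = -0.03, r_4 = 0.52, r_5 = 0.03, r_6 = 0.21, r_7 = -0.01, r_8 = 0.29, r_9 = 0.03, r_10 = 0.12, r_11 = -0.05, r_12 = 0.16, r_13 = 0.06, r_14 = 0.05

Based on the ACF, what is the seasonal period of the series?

The largest autocorrelation is r_4 = 0.52, with a weaker echo at lag 8 (0.29); the remaining lags stay at or below 0.22.
The dominant spike at lag 4 indicates a seasonal period of 4.

4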